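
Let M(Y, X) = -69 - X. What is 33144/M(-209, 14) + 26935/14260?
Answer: -94079567/236716 ≈ -397.44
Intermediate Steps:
33144/M(-209, 14) + 26935/14260 = 33144/(-69 - 1*14) + 26935/14260 = 33144/(-69 - 14) + 26935*(1/14260) = 33144/(-83) + 5387/2852 = 33144*(-1/83) + 5387/2852 = -33144/83 + 5387/2852 = -94079567/236716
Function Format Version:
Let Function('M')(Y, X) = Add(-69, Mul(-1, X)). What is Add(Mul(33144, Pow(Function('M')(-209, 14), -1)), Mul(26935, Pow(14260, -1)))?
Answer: Rational(-94079567, 236716) ≈ -397.44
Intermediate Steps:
Add(Mul(33144, Pow(Function('M')(-209, 14), -1)), Mul(26935, Pow(14260, -1))) = Add(Mul(33144, Pow(Add(-69, Mul(-1, 14)), -1)), Mul(26935, Pow(14260, -1))) = Add(Mul(33144, Pow(Add(-69, -14), -1)), Mul(26935, Rational(1, 14260))) = Add(Mul(33144, Pow(-83, -1)), Rational(5387, 2852)) = Add(Mul(33144, Rational(-1, 83)), Rational(5387, 2852)) = Add(Rational(-33144, 83), Rational(5387, 2852)) = Rational(-94079567, 236716)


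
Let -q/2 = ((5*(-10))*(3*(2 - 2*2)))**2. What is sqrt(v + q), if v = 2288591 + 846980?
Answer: sqrt(2955571) ≈ 1719.2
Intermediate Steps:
v = 3135571
q = -180000 (q = -2*22500*(2 - 2*2)**2 = -2*22500*(2 - 1*4)**2 = -2*22500*(2 - 4)**2 = -2*(-150*(-2))**2 = -2*(-50*(-6))**2 = -2*300**2 = -2*90000 = -180000)
sqrt(v + q) = sqrt(3135571 - 180000) = sqrt(2955571)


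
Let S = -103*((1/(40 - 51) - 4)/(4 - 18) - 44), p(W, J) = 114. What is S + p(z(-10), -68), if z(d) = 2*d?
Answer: 710849/154 ≈ 4615.9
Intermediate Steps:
S = 693293/154 (S = -103*((1/(-11) - 4)/(-14) - 44) = -103*((-1/11 - 4)*(-1/14) - 44) = -103*(-45/11*(-1/14) - 44) = -103*(45/154 - 44) = -103*(-6731/154) = 693293/154 ≈ 4501.9)
S + p(z(-10), -68) = 693293/154 + 114 = 710849/154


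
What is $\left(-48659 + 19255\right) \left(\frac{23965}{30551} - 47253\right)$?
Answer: $\frac{42447686086952}{30551} \approx 1.3894 \cdot 10^{9}$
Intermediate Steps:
$\left(-48659 + 19255\right) \left(\frac{23965}{30551} - 47253\right) = - 29404 \left(23965 \cdot \frac{1}{30551} - 47253\right) = - 29404 \left(\frac{23965}{30551} - 47253\right) = \left(-29404\right) \left(- \frac{1443602438}{30551}\right) = \frac{42447686086952}{30551}$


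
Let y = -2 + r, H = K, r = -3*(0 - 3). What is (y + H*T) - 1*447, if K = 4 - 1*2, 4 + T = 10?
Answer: -428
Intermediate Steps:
T = 6 (T = -4 + 10 = 6)
K = 2 (K = 4 - 2 = 2)
r = 9 (r = -3*(-3) = 9)
H = 2
y = 7 (y = -2 + 9 = 7)
(y + H*T) - 1*447 = (7 + 2*6) - 1*447 = (7 + 12) - 447 = 19 - 447 = -428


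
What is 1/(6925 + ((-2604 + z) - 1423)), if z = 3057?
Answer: 1/5955 ≈ 0.00016793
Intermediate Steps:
1/(6925 + ((-2604 + z) - 1423)) = 1/(6925 + ((-2604 + 3057) - 1423)) = 1/(6925 + (453 - 1423)) = 1/(6925 - 970) = 1/5955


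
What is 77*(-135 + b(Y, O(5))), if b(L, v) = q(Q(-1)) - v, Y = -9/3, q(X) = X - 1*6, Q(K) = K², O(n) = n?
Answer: -11165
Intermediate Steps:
q(X) = -6 + X (q(X) = X - 6 = -6 + X)
Y = -3 (Y = -9*⅓ = -3)
b(L, v) = -5 - v (b(L, v) = (-6 + (-1)²) - v = (-6 + 1) - v = -5 - v)
77*(-135 + b(Y, O(5))) = 77*(-135 + (-5 - 1*5)) = 77*(-135 + (-5 - 5)) = 77*(-135 - 10) = 77*(-145) = -11165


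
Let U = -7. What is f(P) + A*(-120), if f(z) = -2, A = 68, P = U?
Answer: -8162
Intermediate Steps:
P = -7
f(P) + A*(-120) = -2 + 68*(-120) = -2 - 8160 = -8162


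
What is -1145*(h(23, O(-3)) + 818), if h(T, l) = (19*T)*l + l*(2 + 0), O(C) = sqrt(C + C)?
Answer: -936610 - 502655*I*sqrt(6) ≈ -9.3661e+5 - 1.2312e+6*I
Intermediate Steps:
O(C) = sqrt(2)*sqrt(C) (O(C) = sqrt(2*C) = sqrt(2)*sqrt(C))
h(T, l) = 2*l + 19*T*l (h(T, l) = 19*T*l + l*2 = 19*T*l + 2*l = 2*l + 19*T*l)
-1145*(h(23, O(-3)) + 818) = -1145*((sqrt(2)*sqrt(-3))*(2 + 19*23) + 818) = -1145*((sqrt(2)*(I*sqrt(3)))*(2 + 437) + 818) = -1145*((I*sqrt(6))*439 + 818) = -1145*(439*I*sqrt(6) + 818) = -1145*(818 + 439*I*sqrt(6)) = -936610 - 502655*I*sqrt(6)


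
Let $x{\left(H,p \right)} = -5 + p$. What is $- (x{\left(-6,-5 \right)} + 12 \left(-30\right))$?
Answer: $370$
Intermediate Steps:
$- (x{\left(-6,-5 \right)} + 12 \left(-30\right)) = - (\left(-5 - 5\right) + 12 \left(-30\right)) = - (-10 - 360) = \left(-1\right) \left(-370\right) = 370$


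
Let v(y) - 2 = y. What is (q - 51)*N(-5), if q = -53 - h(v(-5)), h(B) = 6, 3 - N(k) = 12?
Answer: 990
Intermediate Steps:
N(k) = -9 (N(k) = 3 - 1*12 = 3 - 12 = -9)
v(y) = 2 + y
q = -59 (q = -53 - 1*6 = -53 - 6 = -59)
(q - 51)*N(-5) = (-59 - 51)*(-9) = -110*(-9) = 990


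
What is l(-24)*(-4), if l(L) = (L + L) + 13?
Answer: 140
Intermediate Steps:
l(L) = 13 + 2*L (l(L) = 2*L + 13 = 13 + 2*L)
l(-24)*(-4) = (13 + 2*(-24))*(-4) = (13 - 48)*(-4) = -35*(-4) = 140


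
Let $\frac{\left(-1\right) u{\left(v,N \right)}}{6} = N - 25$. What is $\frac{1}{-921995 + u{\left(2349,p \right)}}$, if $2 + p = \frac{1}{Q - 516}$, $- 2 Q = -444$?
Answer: $- \frac{49}{45169816} \approx -1.0848 \cdot 10^{-6}$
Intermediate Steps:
$Q = 222$ ($Q = \left(- \frac{1}{2}\right) \left(-444\right) = 222$)
$p = - \frac{589}{294}$ ($p = -2 + \frac{1}{222 - 516} = -2 + \frac{1}{-294} = -2 - \frac{1}{294} = - \frac{589}{294} \approx -2.0034$)
$u{\left(v,N \right)} = 150 - 6 N$ ($u{\left(v,N \right)} = - 6 \left(N - 25\right) = - 6 \left(-25 + N\right) = 150 - 6 N$)
$\frac{1}{-921995 + u{\left(2349,p \right)}} = \frac{1}{-921995 + \left(150 - - \frac{589}{49}\right)} = \frac{1}{-921995 + \left(150 + \frac{589}{49}\right)} = \frac{1}{-921995 + \frac{7939}{49}} = \frac{1}{- \frac{45169816}{49}} = - \frac{49}{45169816}$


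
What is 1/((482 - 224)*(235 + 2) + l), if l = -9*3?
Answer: 1/61119 ≈ 1.6362e-5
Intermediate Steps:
l = -27
1/((482 - 224)*(235 + 2) + l) = 1/((482 - 224)*(235 + 2) - 27) = 1/(258*237 - 27) = 1/(61146 - 27) = 1/61119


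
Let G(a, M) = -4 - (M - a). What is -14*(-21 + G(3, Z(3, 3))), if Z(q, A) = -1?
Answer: 294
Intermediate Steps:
G(a, M) = -4 + a - M (G(a, M) = -4 + (a - M) = -4 + a - M)
-14*(-21 + G(3, Z(3, 3))) = -14*(-21 + (-4 + 3 - 1*(-1))) = -14*(-21 + (-4 + 3 + 1)) = -14*(-21 + 0) = -14*(-21) = 294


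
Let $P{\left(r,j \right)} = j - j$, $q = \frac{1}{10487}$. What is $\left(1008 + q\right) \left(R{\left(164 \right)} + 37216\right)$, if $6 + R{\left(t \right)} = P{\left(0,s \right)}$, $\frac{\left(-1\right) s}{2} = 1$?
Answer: $\frac{393343077370}{10487} \approx 3.7508 \cdot 10^{7}$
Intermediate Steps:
$q = \frac{1}{10487} \approx 9.5356 \cdot 10^{-5}$
$s = -2$ ($s = \left(-2\right) 1 = -2$)
$P{\left(r,j \right)} = 0$
$R{\left(t \right)} = -6$ ($R{\left(t \right)} = -6 + 0 = -6$)
$\left(1008 + q\right) \left(R{\left(164 \right)} + 37216\right) = \left(1008 + \frac{1}{10487}\right) \left(-6 + 37216\right) = \frac{10570897}{10487} \cdot 37210 = \frac{393343077370}{10487}$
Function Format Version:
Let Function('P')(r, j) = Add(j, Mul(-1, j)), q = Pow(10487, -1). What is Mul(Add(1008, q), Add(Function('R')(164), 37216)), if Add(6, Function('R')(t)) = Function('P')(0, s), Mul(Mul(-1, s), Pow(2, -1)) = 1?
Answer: Rational(393343077370, 10487) ≈ 3.7508e+7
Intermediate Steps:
q = Rational(1, 10487) ≈ 9.5356e-5
s = -2 (s = Mul(-2, 1) = -2)
Function('P')(r, j) = 0
Function('R')(t) = -6 (Function('R')(t) = Add(-6, 0) = -6)
Mul(Add(1008, q), Add(Function('R')(164), 37216)) = Mul(Add(1008, Rational(1, 10487)), Add(-6, 37216)) = Mul(Rational(10570897, 10487), 37210) = Rational(393343077370, 10487)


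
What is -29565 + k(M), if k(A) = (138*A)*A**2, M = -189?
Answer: -931704687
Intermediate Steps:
k(A) = 138*A**3
-29565 + k(M) = -29565 + 138*(-189)**3 = -29565 + 138*(-6751269) = -29565 - 931675122 = -931704687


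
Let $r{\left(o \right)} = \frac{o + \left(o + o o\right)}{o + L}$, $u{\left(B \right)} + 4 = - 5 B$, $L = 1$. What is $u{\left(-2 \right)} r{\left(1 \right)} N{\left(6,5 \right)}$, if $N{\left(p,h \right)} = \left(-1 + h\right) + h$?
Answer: $81$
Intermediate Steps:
$u{\left(B \right)} = -4 - 5 B$
$r{\left(o \right)} = \frac{o^{2} + 2 o}{1 + o}$ ($r{\left(o \right)} = \frac{o + \left(o + o o\right)}{o + 1} = \frac{o + \left(o + o^{2}\right)}{1 + o} = \frac{o^{2} + 2 o}{1 + o}$)
$N{\left(p,h \right)} = -1 + 2 h$
$u{\left(-2 \right)} r{\left(1 \right)} N{\left(6,5 \right)} = \left(-4 - -10\right) 1 \frac{1}{1 + 1} \left(2 + 1\right) \left(-1 + 2 \cdot 5\right) = \left(-4 + 10\right) 1 \cdot \frac{1}{2} \cdot 3 \left(-1 + 10\right) = 6 \cdot 1 \cdot \frac{1}{2} \cdot 3 \cdot 9 = 6 \cdot \frac{3}{2} \cdot 9 = 9 \cdot 9 = 81$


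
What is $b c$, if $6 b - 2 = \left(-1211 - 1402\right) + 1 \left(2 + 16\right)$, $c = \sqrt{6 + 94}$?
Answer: $- \frac{12965}{3} \approx -4321.7$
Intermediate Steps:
$c = 10$ ($c = \sqrt{100} = 10$)
$b = - \frac{2593}{6}$ ($b = \frac{1}{3} + \frac{\left(-1211 - 1402\right) + 1 \left(2 + 16\right)}{6} = \frac{1}{3} + \frac{-2613 + 1 \cdot 18}{6} = \frac{1}{3} + \frac{-2613 + 18}{6} = \frac{1}{3} + \frac{1}{6} \left(-2595\right) = \frac{1}{3} - \frac{865}{2} = - \frac{2593}{6} \approx -432.17$)
$b c = \left(- \frac{2593}{6}\right) 10 = - \frac{12965}{3}$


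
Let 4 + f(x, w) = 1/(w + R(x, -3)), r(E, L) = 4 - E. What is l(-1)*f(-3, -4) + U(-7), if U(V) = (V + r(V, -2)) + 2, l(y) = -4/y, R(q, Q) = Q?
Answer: -74/7 ≈ -10.571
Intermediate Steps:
f(x, w) = -4 + 1/(-3 + w) (f(x, w) = -4 + 1/(w - 3) = -4 + 1/(-3 + w))
U(V) = 6 (U(V) = (V + (4 - V)) + 2 = 4 + 2 = 6)
l(-1)*f(-3, -4) + U(-7) = (-4/(-1))*((13 - 4*(-4))/(-3 - 4)) + 6 = (-4*(-1))*((13 + 16)/(-7)) + 6 = 4*(-1/7*29) + 6 = 4*(-29/7) + 6 = -116/7 + 6 = -74/7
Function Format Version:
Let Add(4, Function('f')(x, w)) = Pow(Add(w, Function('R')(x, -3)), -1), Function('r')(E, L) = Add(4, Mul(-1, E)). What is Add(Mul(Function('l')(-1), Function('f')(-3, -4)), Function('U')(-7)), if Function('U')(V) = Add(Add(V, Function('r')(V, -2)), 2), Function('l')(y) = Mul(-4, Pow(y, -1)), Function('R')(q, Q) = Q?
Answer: Rational(-74, 7) ≈ -10.571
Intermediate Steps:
Function('f')(x, w) = Add(-4, Pow(Add(-3, w), -1)) (Function('f')(x, w) = Add(-4, Pow(Add(w, -3), -1)) = Add(-4, Pow(Add(-3, w), -1)))
Function('U')(V) = 6 (Function('U')(V) = Add(Add(V, Add(4, Mul(-1, V))), 2) = Add(4, 2) = 6)
Add(Mul(Function('l')(-1), Function('f')(-3, -4)), Function('U')(-7)) = Add(Mul(Mul(-4, Pow(-1, -1)), Mul(Pow(Add(-3, -4), -1), Add(13, Mul(-4, -4)))), 6) = Add(Mul(Mul(-4, -1), Mul(Pow(-7, -1), Add(13, 16))), 6) = Add(Mul(4, Mul(Rational(-1, 7), 29)), 6) = Add(Mul(4, Rational(-29, 7)), 6) = Add(Rational(-116, 7), 6) = Rational(-74, 7)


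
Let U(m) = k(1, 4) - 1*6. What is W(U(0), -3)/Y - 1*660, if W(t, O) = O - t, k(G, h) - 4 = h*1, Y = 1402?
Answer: -925325/1402 ≈ -660.00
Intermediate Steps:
k(G, h) = 4 + h (k(G, h) = 4 + h*1 = 4 + h)
U(m) = 2 (U(m) = (4 + 4) - 1*6 = 8 - 6 = 2)
W(U(0), -3)/Y - 1*660 = (-3 - 1*2)/1402 - 1*660 = (-3 - 2)*(1/1402) - 660 = -5*1/1402 - 660 = -5/1402 - 660 = -925325/1402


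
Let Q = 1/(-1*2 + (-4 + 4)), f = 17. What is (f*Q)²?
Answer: 289/4 ≈ 72.250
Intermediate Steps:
Q = -½ (Q = 1/(-2 + 0) = 1/(-2) = -½ ≈ -0.50000)
(f*Q)² = (17*(-½))² = (-17/2)² = 289/4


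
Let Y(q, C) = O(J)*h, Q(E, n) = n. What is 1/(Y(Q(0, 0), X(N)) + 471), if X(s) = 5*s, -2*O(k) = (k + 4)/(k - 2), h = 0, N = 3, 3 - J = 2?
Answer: 1/471 ≈ 0.0021231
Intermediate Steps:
J = 1 (J = 3 - 1*2 = 3 - 2 = 1)
O(k) = -(4 + k)/(2*(-2 + k)) (O(k) = -(k + 4)/(2*(k - 2)) = -(4 + k)/(2*(-2 + k)))
Y(q, C) = 0 (Y(q, C) = ((-4 - 1*1)/(2*(-2 + 1)))*0 = ((1/2)*(-4 - 1)/(-1))*0 = ((1/2)*(-1)*(-5))*0 = (5/2)*0 = 0)
1/(Y(Q(0, 0), X(N)) + 471) = 1/(0 + 471) = 1/471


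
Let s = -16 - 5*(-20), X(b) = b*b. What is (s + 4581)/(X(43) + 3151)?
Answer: 933/1000 ≈ 0.93300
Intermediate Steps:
X(b) = b**2
s = 84 (s = -16 + 100 = 84)
(s + 4581)/(X(43) + 3151) = (84 + 4581)/(43**2 + 3151) = 4665/(1849 + 3151) = 4665/5000 = 4665*(1/5000) = 933/1000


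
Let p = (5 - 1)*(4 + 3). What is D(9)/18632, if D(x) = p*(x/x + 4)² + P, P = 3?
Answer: 703/18632 ≈ 0.037731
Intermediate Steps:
p = 28 (p = 4*7 = 28)
D(x) = 703 (D(x) = 28*(x/x + 4)² + 3 = 28*(1 + 4)² + 3 = 28*5² + 3 = 28*25 + 3 = 700 + 3 = 703)
D(9)/18632 = 703/18632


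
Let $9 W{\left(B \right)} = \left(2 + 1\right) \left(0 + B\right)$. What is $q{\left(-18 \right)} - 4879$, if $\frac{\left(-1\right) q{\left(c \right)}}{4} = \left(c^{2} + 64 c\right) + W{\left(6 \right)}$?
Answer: $-1575$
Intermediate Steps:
$W{\left(B \right)} = \frac{B}{3}$ ($W{\left(B \right)} = \frac{\left(2 + 1\right) \left(0 + B\right)}{9} = \frac{3 B}{9} = \frac{B}{3}$)
$q{\left(c \right)} = -8 - 256 c - 4 c^{2}$ ($q{\left(c \right)} = - 4 \left(\left(c^{2} + 64 c\right) + \frac{1}{3} \cdot 6\right) = - 4 \left(\left(c^{2} + 64 c\right) + 2\right) = - 4 \left(2 + c^{2} + 64 c\right) = -8 - 256 c - 4 c^{2}$)
$q{\left(-18 \right)} - 4879 = \left(-8 - -4608 - 4 \left(-18\right)^{2}\right) - 4879 = \left(-8 + 4608 - 1296\right) - 4879 = 3304 - 4879 = -1575$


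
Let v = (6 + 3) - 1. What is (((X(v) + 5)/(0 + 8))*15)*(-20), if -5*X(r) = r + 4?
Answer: -195/2 ≈ -97.500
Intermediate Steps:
v = 8 (v = 9 - 1 = 8)
X(r) = -⅘ - r/5 (X(r) = -(r + 4)/5 = -(4 + r)/5 = -⅘ - r/5)
(((X(v) + 5)/(0 + 8))*15)*(-20) = ((((-⅘ - ⅕*8) + 5)/(0 + 8))*15)*(-20) = ((((-⅘ - 8/5) + 5)/8)*15)*(-20) = (((-12/5 + 5)*(⅛))*15)*(-20) = (((13/5)*(⅛))*15)*(-20) = ((13/40)*15)*(-20) = (39/8)*(-20) = -195/2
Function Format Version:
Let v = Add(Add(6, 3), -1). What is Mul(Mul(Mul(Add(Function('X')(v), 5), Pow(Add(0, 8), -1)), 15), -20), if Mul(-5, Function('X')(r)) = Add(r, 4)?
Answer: Rational(-195, 2) ≈ -97.500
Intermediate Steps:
v = 8 (v = Add(9, -1) = 8)
Function('X')(r) = Add(Rational(-4, 5), Mul(Rational(-1, 5), r)) (Function('X')(r) = Mul(Rational(-1, 5), Add(r, 4)) = Mul(Rational(-1, 5), Add(4, r)) = Add(Rational(-4, 5), Mul(Rational(-1, 5), r)))
Mul(Mul(Mul(Add(Function('X')(v), 5), Pow(Add(0, 8), -1)), 15), -20) = Mul(Mul(Mul(Add(Add(Rational(-4, 5), Mul(Rational(-1, 5), 8)), 5), Pow(Add(0, 8), -1)), 15), -20) = Mul(Mul(Mul(Add(Add(Rational(-4, 5), Rational(-8, 5)), 5), Pow(8, -1)), 15), -20) = Mul(Mul(Mul(Add(Rational(-12, 5), 5), Rational(1, 8)), 15), -20) = Mul(Mul(Mul(Rational(13, 5), Rational(1, 8)), 15), -20) = Mul(Mul(Rational(13, 40), 15), -20) = Mul(Rational(39, 8), -20) = Rational(-195, 2)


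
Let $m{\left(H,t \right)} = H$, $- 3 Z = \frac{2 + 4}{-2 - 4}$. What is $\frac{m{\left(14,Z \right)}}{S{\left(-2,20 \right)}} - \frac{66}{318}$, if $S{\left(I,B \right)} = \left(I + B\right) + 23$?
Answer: $\frac{291}{2173} \approx 0.13392$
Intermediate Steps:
$Z = \frac{1}{3}$ ($Z = - \frac{\left(2 + 4\right) \frac{1}{-2 - 4}}{3} = - \frac{6 \frac{1}{-6}}{3} = - \frac{6 \left(- \frac{1}{6}\right)}{3} = \left(- \frac{1}{3}\right) \left(-1\right) = \frac{1}{3} \approx 0.33333$)
$S{\left(I,B \right)} = 23 + B + I$ ($S{\left(I,B \right)} = \left(B + I\right) + 23 = 23 + B + I$)
$\frac{m{\left(14,Z \right)}}{S{\left(-2,20 \right)}} - \frac{66}{318} = \frac{14}{23 + 20 - 2} - \frac{66}{318} = \frac{14}{41} - \frac{11}{53} = \frac{291}{2173}$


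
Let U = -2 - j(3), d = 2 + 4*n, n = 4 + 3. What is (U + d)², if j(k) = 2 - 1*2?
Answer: 784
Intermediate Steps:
n = 7
j(k) = 0 (j(k) = 2 - 2 = 0)
d = 30 (d = 2 + 4*7 = 2 + 28 = 30)
U = -2 (U = -2 - 1*0 = -2 + 0 = -2)
(U + d)² = (-2 + 30)² = 28² = 784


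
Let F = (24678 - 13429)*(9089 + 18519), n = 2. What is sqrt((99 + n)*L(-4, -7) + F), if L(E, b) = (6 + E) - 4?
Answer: 3*sqrt(34506910) ≈ 17623.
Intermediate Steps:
L(E, b) = 2 + E
F = 310562392 (F = 11249*27608 = 310562392)
sqrt((99 + n)*L(-4, -7) + F) = sqrt((99 + 2)*(2 - 4) + 310562392) = sqrt(101*(-2) + 310562392) = sqrt(-202 + 310562392) = sqrt(310562190) = 3*sqrt(34506910)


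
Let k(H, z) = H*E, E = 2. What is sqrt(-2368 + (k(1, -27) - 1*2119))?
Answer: I*sqrt(4485) ≈ 66.97*I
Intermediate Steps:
k(H, z) = 2*H (k(H, z) = H*2 = 2*H)
sqrt(-2368 + (k(1, -27) - 1*2119)) = sqrt(-2368 + (2*1 - 1*2119)) = sqrt(-2368 + (2 - 2119)) = sqrt(-2368 - 2117) = sqrt(-4485) = I*sqrt(4485)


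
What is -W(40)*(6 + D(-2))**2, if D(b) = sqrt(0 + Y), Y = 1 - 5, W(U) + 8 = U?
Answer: -1024 - 768*I ≈ -1024.0 - 768.0*I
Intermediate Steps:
W(U) = -8 + U
Y = -4
D(b) = 2*I (D(b) = sqrt(0 - 4) = sqrt(-4) = 2*I)
-W(40)*(6 + D(-2))**2 = -(-8 + 40)*(6 + 2*I)**2 = -32*(6 + 2*I)**2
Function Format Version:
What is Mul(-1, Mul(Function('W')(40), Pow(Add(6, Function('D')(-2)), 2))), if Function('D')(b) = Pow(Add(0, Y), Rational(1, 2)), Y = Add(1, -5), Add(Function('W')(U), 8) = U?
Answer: Add(-1024, Mul(-768, I)) ≈ Add(-1024.0, Mul(-768.00, I))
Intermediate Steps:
Function('W')(U) = Add(-8, U)
Y = -4
Function('D')(b) = Mul(2, I) (Function('D')(b) = Pow(Add(0, -4), Rational(1, 2)) = Pow(-4, Rational(1, 2)) = Mul(2, I))
Mul(-1, Mul(Function('W')(40), Pow(Add(6, Function('D')(-2)), 2))) = Mul(-1, Mul(Add(-8, 40), Pow(Add(6, Mul(2, I)), 2))) = Mul(-1, Mul(32, Pow(Add(6, Mul(2, I)), 2))) = Mul(-32, Pow(Add(6, Mul(2, I)), 2))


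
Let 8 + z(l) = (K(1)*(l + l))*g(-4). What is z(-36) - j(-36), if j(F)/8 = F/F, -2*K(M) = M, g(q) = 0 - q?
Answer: 128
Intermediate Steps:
g(q) = -q
K(M) = -M/2
j(F) = 8 (j(F) = 8*(F/F) = 8*1 = 8)
z(l) = -8 - 4*l (z(l) = -8 + ((-½*1)*(l + l))*(-1*(-4)) = -8 - l*4 = -8 - 4*l)
z(-36) - j(-36) = (-8 - 4*(-36)) - 1*8 = (-8 + 144) - 8 = 136 - 8 = 128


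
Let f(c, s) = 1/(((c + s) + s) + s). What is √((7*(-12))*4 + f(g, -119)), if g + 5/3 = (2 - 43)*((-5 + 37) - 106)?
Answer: 117*I*√1581122/8026 ≈ 18.33*I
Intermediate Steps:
g = 9097/3 (g = -5/3 + (2 - 43)*((-5 + 37) - 106) = -5/3 - 41*(32 - 106) = -5/3 - 41*(-74) = -5/3 + 3034 = 9097/3 ≈ 3032.3)
f(c, s) = 1/(c + 3*s) (f(c, s) = 1/((c + 2*s) + s) = 1/(c + 3*s))
√((7*(-12))*4 + f(g, -119)) = √((7*(-12))*4 + 1/(9097/3 + 3*(-119))) = √(-84*4 + 1/(9097/3 - 357)) = √(-336 + 1/(8026/3)) = √(-336 + 3/8026) = √(-2696733/8026) = 117*I*√1581122/8026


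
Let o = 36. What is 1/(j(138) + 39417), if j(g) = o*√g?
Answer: 13139/517840347 - 4*√138/172613449 ≈ 2.5100e-5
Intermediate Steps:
j(g) = 36*√g
1/(j(138) + 39417) = 1/(36*√138 + 39417) = 1/(39417 + 36*√138)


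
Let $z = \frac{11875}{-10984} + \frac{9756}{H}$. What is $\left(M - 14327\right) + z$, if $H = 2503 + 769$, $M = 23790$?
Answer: $\frac{42520649241}{4492456} \approx 9464.9$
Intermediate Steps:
$H = 3272$
$z = \frac{8538113}{4492456}$ ($z = \frac{11875}{-10984} + \frac{9756}{3272} = 11875 \left(- \frac{1}{10984}\right) + 9756 \cdot \frac{1}{3272} = - \frac{11875}{10984} + \frac{2439}{818} = \frac{8538113}{4492456} \approx 1.9005$)
$\left(M - 14327\right) + z = \left(23790 - 14327\right) + \frac{8538113}{4492456} = 9463 + \frac{8538113}{4492456} = \frac{42520649241}{4492456}$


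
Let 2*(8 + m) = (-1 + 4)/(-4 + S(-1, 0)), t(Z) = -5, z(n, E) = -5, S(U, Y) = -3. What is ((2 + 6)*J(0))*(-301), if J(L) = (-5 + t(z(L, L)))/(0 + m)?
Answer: -67424/23 ≈ -2931.5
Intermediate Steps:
m = -115/14 (m = -8 + ((-1 + 4)/(-4 - 3))/2 = -8 + (3/(-7))/2 = -8 + (3*(-⅐))/2 = -8 + (½)*(-3/7) = -8 - 3/14 = -115/14 ≈ -8.2143)
J(L) = 28/23 (J(L) = (-5 - 5)/(0 - 115/14) = -10/(-115/14) = -10*(-14/115) = 28/23)
((2 + 6)*J(0))*(-301) = ((2 + 6)*(28/23))*(-301) = (8*(28/23))*(-301) = (224/23)*(-301) = -67424/23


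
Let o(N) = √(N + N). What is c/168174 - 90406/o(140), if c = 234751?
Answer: 234751/168174 - 45203*√70/70 ≈ -5401.4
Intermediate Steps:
o(N) = √2*√N (o(N) = √(2*N) = √2*√N)
c/168174 - 90406/o(140) = 234751/168174 - 90406*√70/140 = 234751/168174 - 45203*√70/70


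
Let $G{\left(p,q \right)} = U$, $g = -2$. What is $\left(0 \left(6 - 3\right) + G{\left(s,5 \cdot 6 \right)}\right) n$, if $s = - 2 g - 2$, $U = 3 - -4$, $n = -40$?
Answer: $-280$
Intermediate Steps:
$U = 7$ ($U = 3 + 4 = 7$)
$s = 2$ ($s = \left(-2\right) \left(-2\right) - 2 = 4 - 2 = 2$)
$G{\left(p,q \right)} = 7$
$\left(0 \left(6 - 3\right) + G{\left(s,5 \cdot 6 \right)}\right) n = \left(0 \left(6 - 3\right) + 7\right) \left(-40\right) = \left(0 \cdot 3 + 7\right) \left(-40\right) = \left(0 + 7\right) \left(-40\right) = 7 \left(-40\right) = -280$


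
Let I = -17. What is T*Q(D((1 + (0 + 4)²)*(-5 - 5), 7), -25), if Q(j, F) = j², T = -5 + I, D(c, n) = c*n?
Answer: -31154200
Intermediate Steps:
T = -22 (T = -5 - 17 = -22)
T*Q(D((1 + (0 + 4)²)*(-5 - 5), 7), -25) = -22*49*(1 + (0 + 4)²)²*(-5 - 5)² = -22*4900*(1 + 4²)² = -22*4900*(1 + 16)² = -22*((17*(-10))*7)² = -22*(-170*7)² = -22*(-1190)² = -22*1416100 = -31154200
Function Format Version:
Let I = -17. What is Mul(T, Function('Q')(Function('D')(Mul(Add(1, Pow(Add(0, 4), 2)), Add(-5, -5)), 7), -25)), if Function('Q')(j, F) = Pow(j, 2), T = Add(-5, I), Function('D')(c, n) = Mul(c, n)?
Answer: -31154200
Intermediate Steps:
T = -22 (T = Add(-5, -17) = -22)
Mul(T, Function('Q')(Function('D')(Mul(Add(1, Pow(Add(0, 4), 2)), Add(-5, -5)), 7), -25)) = Mul(-22, Pow(Mul(Mul(Add(1, Pow(Add(0, 4), 2)), Add(-5, -5)), 7), 2)) = Mul(-22, Pow(Mul(Mul(Add(1, Pow(4, 2)), -10), 7), 2)) = Mul(-22, Pow(Mul(Mul(Add(1, 16), -10), 7), 2)) = Mul(-22, Pow(Mul(Mul(17, -10), 7), 2)) = Mul(-22, Pow(Mul(-170, 7), 2)) = Mul(-22, Pow(-1190, 2)) = Mul(-22, 1416100) = -31154200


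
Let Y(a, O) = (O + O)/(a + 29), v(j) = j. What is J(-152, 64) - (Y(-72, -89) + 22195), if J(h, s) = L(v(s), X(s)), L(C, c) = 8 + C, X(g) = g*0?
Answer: -951467/43 ≈ -22127.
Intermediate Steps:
X(g) = 0
Y(a, O) = 2*O/(29 + a) (Y(a, O) = (2*O)/(29 + a) = 2*O/(29 + a))
J(h, s) = 8 + s
J(-152, 64) - (Y(-72, -89) + 22195) = (8 + 64) - (2*(-89)/(29 - 72) + 22195) = 72 - (2*(-89)/(-43) + 22195) = 72 - (2*(-89)*(-1/43) + 22195) = 72 - (178/43 + 22195) = 72 - 1*954563/43 = 72 - 954563/43 = -951467/43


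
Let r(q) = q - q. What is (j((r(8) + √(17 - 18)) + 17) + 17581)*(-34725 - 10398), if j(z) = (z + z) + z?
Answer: -795608736 - 135369*I ≈ -7.9561e+8 - 1.3537e+5*I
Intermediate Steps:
r(q) = 0
j(z) = 3*z (j(z) = 2*z + z = 3*z)
(j((r(8) + √(17 - 18)) + 17) + 17581)*(-34725 - 10398) = (3*((0 + √(17 - 18)) + 17) + 17581)*(-34725 - 10398) = (3*((0 + √(-1)) + 17) + 17581)*(-45123) = (3*((0 + I) + 17) + 17581)*(-45123) = (3*(I + 17) + 17581)*(-45123) = (3*(17 + I) + 17581)*(-45123) = ((51 + 3*I) + 17581)*(-45123) = (17632 + 3*I)*(-45123) = -795608736 - 135369*I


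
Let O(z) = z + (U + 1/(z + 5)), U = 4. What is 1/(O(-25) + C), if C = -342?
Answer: -20/7261 ≈ -0.0027544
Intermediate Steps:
O(z) = 4 + z + 1/(5 + z) (O(z) = z + (4 + 1/(z + 5)) = z + (4 + 1/(5 + z)) = 4 + z + 1/(5 + z))
1/(O(-25) + C) = 1/((21 + (-25)² + 9*(-25))/(5 - 25) - 342) = 1/((21 + 625 - 225)/(-20) - 342) = 1/(-1/20*421 - 342) = 1/(-421/20 - 342) = 1/(-7261/20) = -20/7261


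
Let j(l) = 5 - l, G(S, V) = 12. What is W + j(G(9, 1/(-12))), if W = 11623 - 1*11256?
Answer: 360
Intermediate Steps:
W = 367 (W = 11623 - 11256 = 367)
W + j(G(9, 1/(-12))) = 367 + (5 - 1*12) = 367 + (5 - 12) = 367 - 7 = 360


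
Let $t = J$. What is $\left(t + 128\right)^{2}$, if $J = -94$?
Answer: $1156$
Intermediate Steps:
$t = -94$
$\left(t + 128\right)^{2} = \left(-94 + 128\right)^{2} = 34^{2} = 1156$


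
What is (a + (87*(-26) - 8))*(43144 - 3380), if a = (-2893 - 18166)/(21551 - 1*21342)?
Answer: -19702624596/209 ≈ -9.4271e+7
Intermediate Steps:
a = -21059/209 (a = -21059/(21551 - 21342) = -21059/209 ≈ -100.76)
(a + (87*(-26) - 8))*(43144 - 3380) = (-21059/209 + (87*(-26) - 8))*(43144 - 3380) = (-21059/209 + (-2262 - 8))*39764 = (-21059/209 - 2270)*39764 = -495489/209*39764 = -19702624596/209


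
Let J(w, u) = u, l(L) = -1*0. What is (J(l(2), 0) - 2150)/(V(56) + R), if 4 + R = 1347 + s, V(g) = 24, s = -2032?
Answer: 430/133 ≈ 3.2331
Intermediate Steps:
l(L) = 0
R = -689 (R = -4 + (1347 - 2032) = -4 - 685 = -689)
(J(l(2), 0) - 2150)/(V(56) + R) = (0 - 2150)/(24 - 689) = -2150/(-665) = -2150*(-1/665) = 430/133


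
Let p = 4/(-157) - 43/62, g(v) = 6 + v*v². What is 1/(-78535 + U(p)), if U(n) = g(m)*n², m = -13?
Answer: -94750756/7548578950651 ≈ -1.2552e-5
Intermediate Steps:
g(v) = 6 + v³
p = -6999/9734 (p = 4*(-1/157) - 43*1/62 = -4/157 - 43/62 = -6999/9734 ≈ -0.71903)
U(n) = -2191*n² (U(n) = (6 + (-13)³)*n² = (6 - 2197)*n² = -2191*n²)
1/(-78535 + U(p)) = 1/(-78535 - 2191*(-6999/9734)²) = 1/(-78535 - 2191*48986001/94750756) = 1/(-78535 - 107328328191/94750756) = 1/(-7548578950651/94750756) = -94750756/7548578950651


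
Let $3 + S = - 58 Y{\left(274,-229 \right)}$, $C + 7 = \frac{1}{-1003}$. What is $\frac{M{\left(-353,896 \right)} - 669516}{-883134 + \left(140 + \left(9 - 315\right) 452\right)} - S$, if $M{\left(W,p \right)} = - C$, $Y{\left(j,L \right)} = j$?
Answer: $\frac{8141515682068}{512184959} \approx 15896.0$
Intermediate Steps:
$C = - \frac{7022}{1003}$ ($C = -7 + \frac{1}{-1003} = -7 - \frac{1}{1003} = - \frac{7022}{1003} \approx -7.001$)
$M{\left(W,p \right)} = \frac{7022}{1003}$ ($M{\left(W,p \right)} = \left(-1\right) \left(- \frac{7022}{1003}\right) = \frac{7022}{1003}$)
$S = -15895$ ($S = -3 - 15892 = -15895$)
$\frac{M{\left(-353,896 \right)} - 669516}{-883134 + \left(140 + \left(9 - 315\right) 452\right)} - S = \frac{\frac{7022}{1003} - 669516}{-883134 + \left(140 + \left(9 - 315\right) 452\right)} - -15895 = - \frac{671517526}{1003 \left(-883134 + \left(140 - 138312\right)\right)} + 15895 = - \frac{671517526}{1003 \left(-883134 - 138172\right)} + 15895 = - \frac{671517526}{1003 \left(-1021306\right)} + 15895 = \left(- \frac{671517526}{1003}\right) \left(- \frac{1}{1021306}\right) + 15895 = \frac{335758763}{512184959} + 15895 = \frac{8141515682068}{512184959}$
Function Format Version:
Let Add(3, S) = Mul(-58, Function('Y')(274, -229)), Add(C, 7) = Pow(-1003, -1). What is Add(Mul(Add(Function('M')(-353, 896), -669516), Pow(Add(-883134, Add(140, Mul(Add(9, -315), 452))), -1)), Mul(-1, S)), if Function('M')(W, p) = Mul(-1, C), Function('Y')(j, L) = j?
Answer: Rational(8141515682068, 512184959) ≈ 15896.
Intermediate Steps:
C = Rational(-7022, 1003) (C = Add(-7, Pow(-1003, -1)) = Add(-7, Rational(-1, 1003)) = Rational(-7022, 1003) ≈ -7.0010)
Function('M')(W, p) = Rational(7022, 1003) (Function('M')(W, p) = Mul(-1, Rational(-7022, 1003)) = Rational(7022, 1003))
S = -15895 (S = Add(-3, Mul(-58, 274)) = Add(-3, -15892) = -15895)
Add(Mul(Add(Function('M')(-353, 896), -669516), Pow(Add(-883134, Add(140, Mul(Add(9, -315), 452))), -1)), Mul(-1, S)) = Add(Mul(Add(Rational(7022, 1003), -669516), Pow(Add(-883134, Add(140, Mul(Add(9, -315), 452))), -1)), Mul(-1, -15895)) = Add(Mul(Rational(-671517526, 1003), Pow(Add(-883134, Add(140, Mul(-306, 452))), -1)), 15895) = Add(Mul(Rational(-671517526, 1003), Pow(Add(-883134, Add(140, -138312)), -1)), 15895) = Add(Mul(Rational(-671517526, 1003), Pow(Add(-883134, -138172), -1)), 15895) = Add(Mul(Rational(-671517526, 1003), Pow(-1021306, -1)), 15895) = Add(Mul(Rational(-671517526, 1003), Rational(-1, 1021306)), 15895) = Add(Rational(335758763, 512184959), 15895) = Rational(8141515682068, 512184959)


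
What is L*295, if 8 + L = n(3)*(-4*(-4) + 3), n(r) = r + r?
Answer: 31270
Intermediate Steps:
n(r) = 2*r
L = 106 (L = -8 + (2*3)*(-4*(-4) + 3) = -8 + 6*(16 + 3) = -8 + 6*19 = -8 + 114 = 106)
L*295 = 106*295 = 31270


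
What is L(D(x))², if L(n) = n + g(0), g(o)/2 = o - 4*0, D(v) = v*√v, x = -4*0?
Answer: 0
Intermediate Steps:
x = 0
D(v) = v^(3/2)
g(o) = 2*o (g(o) = 2*(o - 4*0) = 2*(o + 0) = 2*o)
L(n) = n (L(n) = n + 2*0 = n + 0 = n)
L(D(x))² = (0^(3/2))² = 0² = 0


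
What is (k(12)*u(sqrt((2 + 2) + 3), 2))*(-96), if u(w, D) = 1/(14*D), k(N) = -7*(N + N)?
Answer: 576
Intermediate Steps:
k(N) = -14*N
u(w, D) = 1/(14*D)
(k(12)*u(sqrt((2 + 2) + 3), 2))*(-96) = ((-14*12)*((1/14)/2))*(-96) = -12/2*(-96) = -168*1/28*(-96) = -6*(-96) = 576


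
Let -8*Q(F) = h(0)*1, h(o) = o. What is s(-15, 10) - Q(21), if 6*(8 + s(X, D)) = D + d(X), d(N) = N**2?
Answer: 187/6 ≈ 31.167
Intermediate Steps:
Q(F) = 0 (Q(F) = -0 = -1/8*0 = 0)
s(X, D) = -8 + D/6 + X**2/6 (s(X, D) = -8 + (D + X**2)/6 = -8 + (D/6 + X**2/6) = -8 + D/6 + X**2/6)
s(-15, 10) - Q(21) = (-8 + (1/6)*10 + (1/6)*(-15)**2) - 1*0 = (-8 + 5/3 + (1/6)*225) + 0 = (-8 + 5/3 + 75/2) + 0 = 187/6 + 0 = 187/6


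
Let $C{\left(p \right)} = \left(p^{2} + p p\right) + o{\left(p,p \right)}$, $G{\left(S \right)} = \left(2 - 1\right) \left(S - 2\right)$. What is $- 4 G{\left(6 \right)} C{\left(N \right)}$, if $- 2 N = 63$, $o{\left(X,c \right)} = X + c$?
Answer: $-30744$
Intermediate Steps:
$N = - \frac{63}{2}$ ($N = \left(- \frac{1}{2}\right) 63 = - \frac{63}{2} \approx -31.5$)
$G{\left(S \right)} = -2 + S$ ($G{\left(S \right)} = 1 \left(-2 + S\right) = -2 + S$)
$C{\left(p \right)} = 2 p + 2 p^{2}$ ($C{\left(p \right)} = \left(p^{2} + p p\right) + \left(p + p\right) = \left(p^{2} + p^{2}\right) + 2 p = 2 p^{2} + 2 p = 2 p + 2 p^{2}$)
$- 4 G{\left(6 \right)} C{\left(N \right)} = - 4 \left(-2 + 6\right) 2 \left(- \frac{63}{2}\right) \left(1 - \frac{63}{2}\right) = \left(-4\right) 4 \cdot 2 \left(- \frac{63}{2}\right) \left(- \frac{61}{2}\right) = \left(-16\right) \frac{3843}{2} = -30744$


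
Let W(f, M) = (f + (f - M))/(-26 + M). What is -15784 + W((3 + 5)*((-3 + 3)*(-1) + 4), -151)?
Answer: -2793983/177 ≈ -15785.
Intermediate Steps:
W(f, M) = (-M + 2*f)/(-26 + M)
-15784 + W((3 + 5)*((-3 + 3)*(-1) + 4), -151) = -15784 + (-1*(-151) + 2*((3 + 5)*((-3 + 3)*(-1) + 4)))/(-26 - 151) = -15784 + (151 + 2*(8*(0*(-1) + 4)))/(-177) = -15784 - (151 + 2*(8*(0 + 4)))/177 = -15784 - (151 + 2*(8*4))/177 = -15784 - (151 + 2*32)/177 = -15784 - (151 + 64)/177 = -15784 - 1/177*215 = -15784 - 215/177 = -2793983/177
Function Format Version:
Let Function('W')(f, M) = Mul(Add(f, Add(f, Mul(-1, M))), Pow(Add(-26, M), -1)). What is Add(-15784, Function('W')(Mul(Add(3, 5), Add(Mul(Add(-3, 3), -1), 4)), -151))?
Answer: Rational(-2793983, 177) ≈ -15785.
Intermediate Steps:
Function('W')(f, M) = Mul(Pow(Add(-26, M), -1), Add(Mul(-1, M), Mul(2, f))) (Function('W')(f, M) = Mul(Add(Mul(-1, M), Mul(2, f)), Pow(Add(-26, M), -1)) = Mul(Pow(Add(-26, M), -1), Add(Mul(-1, M), Mul(2, f))))
Add(-15784, Function('W')(Mul(Add(3, 5), Add(Mul(Add(-3, 3), -1), 4)), -151)) = Add(-15784, Mul(Pow(Add(-26, -151), -1), Add(Mul(-1, -151), Mul(2, Mul(Add(3, 5), Add(Mul(Add(-3, 3), -1), 4)))))) = Add(-15784, Mul(Pow(-177, -1), Add(151, Mul(2, Mul(8, Add(Mul(0, -1), 4)))))) = Add(-15784, Mul(Rational(-1, 177), Add(151, Mul(2, Mul(8, Add(0, 4)))))) = Add(-15784, Mul(Rational(-1, 177), Add(151, Mul(2, Mul(8, 4))))) = Add(-15784, Mul(Rational(-1, 177), Add(151, Mul(2, 32)))) = Add(-15784, Mul(Rational(-1, 177), Add(151, 64))) = Add(-15784, Mul(Rational(-1, 177), 215)) = Add(-15784, Rational(-215, 177)) = Rational(-2793983, 177)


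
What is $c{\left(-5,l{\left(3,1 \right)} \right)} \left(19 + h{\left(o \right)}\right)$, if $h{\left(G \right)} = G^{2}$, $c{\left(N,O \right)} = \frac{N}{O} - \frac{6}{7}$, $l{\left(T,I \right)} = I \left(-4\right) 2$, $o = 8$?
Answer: $- \frac{1079}{56} \approx -19.268$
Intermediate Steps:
$l{\left(T,I \right)} = - 8 I$ ($l{\left(T,I \right)} = - 4 I 2 = - 8 I$)
$c{\left(N,O \right)} = - \frac{6}{7} + \frac{N}{O}$ ($c{\left(N,O \right)} = \frac{N}{O} - \frac{6}{7} = - \frac{6}{7} + \frac{N}{O}$)
$c{\left(-5,l{\left(3,1 \right)} \right)} \left(19 + h{\left(o \right)}\right) = \left(- \frac{6}{7} - \frac{5}{\left(-8\right) 1}\right) \left(19 + 8^{2}\right) = \left(- \frac{6}{7} - \frac{5}{-8}\right) \left(19 + 64\right) = \left(- \frac{6}{7} - - \frac{5}{8}\right) 83 = \left(- \frac{6}{7} + \frac{5}{8}\right) 83 = \left(- \frac{13}{56}\right) 83 = - \frac{1079}{56}$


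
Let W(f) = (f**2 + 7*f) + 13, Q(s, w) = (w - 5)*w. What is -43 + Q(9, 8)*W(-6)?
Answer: 125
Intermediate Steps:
Q(s, w) = w*(-5 + w) (Q(s, w) = (-5 + w)*w = w*(-5 + w))
W(f) = 13 + f**2 + 7*f
-43 + Q(9, 8)*W(-6) = -43 + (8*(-5 + 8))*(13 + (-6)**2 + 7*(-6)) = -43 + (8*3)*(13 + 36 - 42) = -43 + 24*7 = -43 + 168 = 125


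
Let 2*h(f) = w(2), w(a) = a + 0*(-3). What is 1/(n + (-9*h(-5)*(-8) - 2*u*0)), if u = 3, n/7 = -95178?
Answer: -1/666174 ≈ -1.5011e-6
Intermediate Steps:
n = -666246 (n = 7*(-95178) = -666246)
w(a) = a (w(a) = a + 0 = a)
h(f) = 1 (h(f) = (½)*2 = 1)
1/(n + (-9*h(-5)*(-8) - 2*u*0)) = 1/(-666246 + (-9*(-8) - 2*3*0)) = 1/(-666246 + (-9*(-8) - 6*0)) = 1/(-666246 + (72 + 0)) = 1/(-666246 + 72) = 1/(-666174) = -1/666174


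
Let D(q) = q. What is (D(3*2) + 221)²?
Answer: 51529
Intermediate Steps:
(D(3*2) + 221)² = (3*2 + 221)² = (6 + 221)² = 227² = 51529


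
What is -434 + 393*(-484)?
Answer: -190646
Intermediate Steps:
-434 + 393*(-484) = -434 - 190212 = -190646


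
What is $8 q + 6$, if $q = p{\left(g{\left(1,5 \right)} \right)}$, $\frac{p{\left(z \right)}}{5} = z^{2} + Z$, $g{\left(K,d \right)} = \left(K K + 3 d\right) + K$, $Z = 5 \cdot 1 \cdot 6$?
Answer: $12766$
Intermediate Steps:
$Z = 30$ ($Z = 5 \cdot 6 = 30$)
$g{\left(K,d \right)} = K + K^{2} + 3 d$ ($g{\left(K,d \right)} = \left(K^{2} + 3 d\right) + K = K + K^{2} + 3 d$)
$p{\left(z \right)} = 150 + 5 z^{2}$ ($p{\left(z \right)} = 5 \left(z^{2} + 30\right) = 5 \left(30 + z^{2}\right) = 150 + 5 z^{2}$)
$q = 1595$ ($q = 150 + 5 \left(1 + 1^{2} + 3 \cdot 5\right)^{2} = 150 + 5 \left(1 + 1 + 15\right)^{2} = 150 + 5 \cdot 17^{2} = 150 + 5 \cdot 289 = 150 + 1445 = 1595$)
$8 q + 6 = 8 \cdot 1595 + 6 = 12760 + 6 = 12766$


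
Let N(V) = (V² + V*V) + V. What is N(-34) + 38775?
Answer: 41053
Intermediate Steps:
N(V) = V + 2*V² (N(V) = (V² + V²) + V = 2*V² + V = V + 2*V²)
N(-34) + 38775 = -34*(1 + 2*(-34)) + 38775 = -34*(1 - 68) + 38775 = -34*(-67) + 38775 = 2278 + 38775 = 41053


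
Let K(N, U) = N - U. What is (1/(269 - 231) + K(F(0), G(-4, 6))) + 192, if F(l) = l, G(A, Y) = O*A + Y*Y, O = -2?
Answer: 5625/38 ≈ 148.03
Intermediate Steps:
G(A, Y) = Y**2 - 2*A (G(A, Y) = -2*A + Y*Y = -2*A + Y**2 = Y**2 - 2*A)
(1/(269 - 231) + K(F(0), G(-4, 6))) + 192 = (1/(269 - 231) + (0 - (6**2 - 2*(-4)))) + 192 = (1/38 + (0 - (36 + 8))) + 192 = (1/38 + (0 - 1*44)) + 192 = (1/38 + (0 - 44)) + 192 = (1/38 - 44) + 192 = -1671/38 + 192 = 5625/38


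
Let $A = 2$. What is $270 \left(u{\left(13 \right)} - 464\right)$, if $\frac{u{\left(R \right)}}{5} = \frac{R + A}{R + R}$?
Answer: $- \frac{1618515}{13} \approx -1.245 \cdot 10^{5}$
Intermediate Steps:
$u{\left(R \right)} = \frac{5 \left(2 + R\right)}{2 R}$ ($u{\left(R \right)} = 5 \frac{R + 2}{R + R} = 5 \frac{2 + R}{2 R} = \frac{5 \left(2 + R\right)}{2 R}$)
$270 \left(u{\left(13 \right)} - 464\right) = 270 \left(\left(\frac{5}{2} + \frac{5}{13}\right) - 464\right) = 270 \left(\frac{75}{26} - 464\right) = 270 \left(- \frac{11989}{26}\right) = - \frac{1618515}{13}$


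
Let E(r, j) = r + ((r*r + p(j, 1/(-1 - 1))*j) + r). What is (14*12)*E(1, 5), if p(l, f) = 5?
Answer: 4704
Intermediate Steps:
E(r, j) = r² + 2*r + 5*j (E(r, j) = r + ((r*r + 5*j) + r) = r + ((r² + 5*j) + r) = r + (r + r² + 5*j) = r² + 2*r + 5*j)
(14*12)*E(1, 5) = (14*12)*(1² + 2*1 + 5*5) = 168*(1 + 2 + 25) = 168*28 = 4704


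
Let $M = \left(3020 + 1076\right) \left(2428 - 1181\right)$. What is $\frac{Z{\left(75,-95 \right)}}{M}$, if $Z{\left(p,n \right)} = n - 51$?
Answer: $- \frac{73}{2553856} \approx -2.8584 \cdot 10^{-5}$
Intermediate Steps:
$Z{\left(p,n \right)} = -51 + n$
$M = 5107712$ ($M = 4096 \cdot 1247 = 5107712$)
$\frac{Z{\left(75,-95 \right)}}{M} = \frac{-51 - 95}{5107712} = \left(-146\right) \frac{1}{5107712} = - \frac{73}{2553856}$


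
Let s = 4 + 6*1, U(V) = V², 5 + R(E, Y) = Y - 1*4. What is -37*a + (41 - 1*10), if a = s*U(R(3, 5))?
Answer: -5889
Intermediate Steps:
R(E, Y) = -9 + Y (R(E, Y) = -5 + (Y - 1*4) = -5 + (Y - 4) = -5 + (-4 + Y) = -9 + Y)
s = 10 (s = 4 + 6 = 10)
a = 160 (a = 10*(-9 + 5)² = 10*(-4)² = 10*16 = 160)
-37*a + (41 - 1*10) = -37*160 + (41 - 1*10) = -5920 + (41 - 10) = -5920 + 31 = -5889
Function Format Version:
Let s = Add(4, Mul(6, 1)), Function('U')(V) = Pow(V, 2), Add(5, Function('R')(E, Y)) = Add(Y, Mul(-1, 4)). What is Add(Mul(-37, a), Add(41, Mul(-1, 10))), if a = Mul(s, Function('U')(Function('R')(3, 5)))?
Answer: -5889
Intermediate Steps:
Function('R')(E, Y) = Add(-9, Y) (Function('R')(E, Y) = Add(-5, Add(Y, Mul(-1, 4))) = Add(-5, Add(Y, -4)) = Add(-5, Add(-4, Y)) = Add(-9, Y))
s = 10 (s = Add(4, 6) = 10)
a = 160 (a = Mul(10, Pow(Add(-9, 5), 2)) = Mul(10, Pow(-4, 2)) = Mul(10, 16) = 160)
Add(Mul(-37, a), Add(41, Mul(-1, 10))) = Add(Mul(-37, 160), Add(41, Mul(-1, 10))) = Add(-5920, Add(41, -10)) = Add(-5920, 31) = -5889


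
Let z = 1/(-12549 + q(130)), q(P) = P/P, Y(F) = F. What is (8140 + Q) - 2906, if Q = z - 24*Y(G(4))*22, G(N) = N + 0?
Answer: 39174855/12548 ≈ 3122.0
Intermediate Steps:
G(N) = N
q(P) = 1
z = -1/12548 (z = 1/(-12549 + 1) = 1/(-12548) = -1/12548 ≈ -7.9694e-5)
Q = -26501377/12548 (Q = -1/12548 - 24*4*22 = -1/12548 - 96*22 = -1/12548 - 2112 = -26501377/12548 ≈ -2112.0)
(8140 + Q) - 2906 = (8140 - 26501377/12548) - 2906 = 75639343/12548 - 2906 = 39174855/12548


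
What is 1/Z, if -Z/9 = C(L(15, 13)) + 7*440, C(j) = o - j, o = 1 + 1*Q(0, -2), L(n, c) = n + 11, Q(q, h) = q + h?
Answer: -1/27477 ≈ -3.6394e-5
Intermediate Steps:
Q(q, h) = h + q
L(n, c) = 11 + n
o = -1 (o = 1 + 1*(-2 + 0) = 1 + 1*(-2) = 1 - 2 = -1)
C(j) = -1 - j
Z = -27477 (Z = -9*((-1 - (11 + 15)) + 7*440) = -9*((-1 - 1*26) + 3080) = -9*((-1 - 26) + 3080) = -9*(-27 + 3080) = -9*3053 = -27477)
1/Z = 1/(-27477) = -1/27477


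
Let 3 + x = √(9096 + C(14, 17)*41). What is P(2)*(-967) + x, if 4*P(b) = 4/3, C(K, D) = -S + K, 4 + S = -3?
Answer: -976/3 + √9957 ≈ -225.55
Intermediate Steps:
S = -7 (S = -4 - 3 = -7)
C(K, D) = 7 + K (C(K, D) = -1*(-7) + K = 7 + K)
P(b) = ⅓ (P(b) = (4/3)/4 = (4*(⅓))/4 = (¼)*(4/3) = ⅓)
x = -3 + √9957 (x = -3 + √(9096 + (7 + 14)*41) = -3 + √(9096 + 21*41) = -3 + √(9096 + 861) = -3 + √9957 ≈ 96.785)
P(2)*(-967) + x = (⅓)*(-967) + (-3 + √9957) = -967/3 + (-3 + √9957) = -976/3 + √9957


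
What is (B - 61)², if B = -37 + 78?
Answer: 400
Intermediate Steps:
B = 41
(B - 61)² = (41 - 61)² = (-20)² = 400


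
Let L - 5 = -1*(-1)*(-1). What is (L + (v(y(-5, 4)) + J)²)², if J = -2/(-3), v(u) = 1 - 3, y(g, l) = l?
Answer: 2704/81 ≈ 33.383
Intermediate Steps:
v(u) = -2
J = ⅔ (J = -2*(-⅓) = ⅔ ≈ 0.66667)
L = 4 (L = 5 - 1*(-1)*(-1) = 5 + 1*(-1) = 5 - 1 = 4)
(L + (v(y(-5, 4)) + J)²)² = (4 + (-2 + ⅔)²)² = (4 + (-4/3)²)² = (4 + 16/9)² = (52/9)² = 2704/81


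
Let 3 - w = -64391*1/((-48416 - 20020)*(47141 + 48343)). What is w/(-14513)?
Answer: -19603564681/94835822907312 ≈ -0.00020671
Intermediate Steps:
w = 19603564681/6534543024 (w = 3 - (-64391)/((47141 + 48343)*(-48416 - 20020)) = 3 - (-64391)/(95484*(-68436)) = 3 - (-64391)/(-6534543024) = 3 - (-64391)*(-1)/6534543024 = 3 - 1*64391/6534543024 = 3 - 64391/6534543024 = 19603564681/6534543024 ≈ 3.0000)
w/(-14513) = (19603564681/6534543024)/(-14513) = (19603564681/6534543024)*(-1/14513) = -19603564681/94835822907312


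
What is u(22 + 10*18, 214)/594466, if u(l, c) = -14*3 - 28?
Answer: -35/297233 ≈ -0.00011775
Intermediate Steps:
u(l, c) = -70 (u(l, c) = -42 - 28 = -70)
u(22 + 10*18, 214)/594466 = -70/594466 = -70*1/594466 = -35/297233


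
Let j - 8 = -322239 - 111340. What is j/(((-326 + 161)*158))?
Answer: 433571/26070 ≈ 16.631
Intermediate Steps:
j = -433571 (j = 8 + (-322239 - 111340) = 8 - 433579 = -433571)
j/(((-326 + 161)*158)) = -433571*1/(158*(-326 + 161)) = -433571/((-165*158)) = -433571/(-26070) = -433571*(-1/26070) = 433571/26070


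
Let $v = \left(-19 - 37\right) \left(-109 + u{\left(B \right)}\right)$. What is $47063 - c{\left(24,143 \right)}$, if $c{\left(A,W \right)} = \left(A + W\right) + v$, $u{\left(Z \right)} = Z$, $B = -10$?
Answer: $40232$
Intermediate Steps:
$v = 6664$ ($v = \left(-19 - 37\right) \left(-109 - 10\right) = \left(-56\right) \left(-119\right) = 6664$)
$c{\left(A,W \right)} = 6664 + A + W$ ($c{\left(A,W \right)} = \left(A + W\right) + 6664 = 6664 + A + W$)
$47063 - c{\left(24,143 \right)} = 47063 - \left(6664 + 24 + 143\right) = 47063 - 6831 = 40232$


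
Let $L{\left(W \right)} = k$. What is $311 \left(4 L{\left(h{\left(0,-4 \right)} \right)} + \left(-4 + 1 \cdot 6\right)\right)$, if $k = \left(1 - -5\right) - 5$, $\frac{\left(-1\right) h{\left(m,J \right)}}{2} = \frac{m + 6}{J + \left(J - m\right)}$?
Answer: $1866$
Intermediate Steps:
$h{\left(m,J \right)} = - \frac{2 \left(6 + m\right)}{- m + 2 J}$ ($h{\left(m,J \right)} = - 2 \frac{m + 6}{J + \left(J - m\right)} = - 2 \frac{6 + m}{- m + 2 J} = - \frac{2 \left(6 + m\right)}{- m + 2 J}$)
$k = 1$ ($k = \left(1 + 5\right) - 5 = 6 - 5 = 1$)
$L{\left(W \right)} = 1$
$311 \left(4 L{\left(h{\left(0,-4 \right)} \right)} + \left(-4 + 1 \cdot 6\right)\right) = 311 \left(4 \cdot 1 + \left(-4 + 1 \cdot 6\right)\right) = 311 \left(4 + \left(-4 + 6\right)\right) = 311 \left(4 + 2\right) = 311 \cdot 6 = 1866$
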